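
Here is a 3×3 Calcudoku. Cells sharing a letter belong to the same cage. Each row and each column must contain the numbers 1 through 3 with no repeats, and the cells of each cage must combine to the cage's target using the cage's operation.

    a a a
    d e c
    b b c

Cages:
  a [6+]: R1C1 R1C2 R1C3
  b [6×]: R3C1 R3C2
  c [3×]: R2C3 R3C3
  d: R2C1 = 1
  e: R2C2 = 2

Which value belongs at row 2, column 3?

3

Cage d is a single given cell, leaving R2C1 = 1.
Cage e is a single given cell, so R2C2 = 2.
1 is placed in row 2, leaving R2C3 = 3.
2 is placed in column 2, so R3C2 = 3.
Column 3 now contains 3; hence R3C3 = 1.
The 3 cells of cage a must have sum 6, leaving R1C1 = 3.
3 is placed in column 2, which forces R1C2 = 1.
Column 3 already has 1; hence R1C3 = 2.
Row 3 already has 3, which forces R3C1 = 2.
Filled in: 3 1 2 / 1 2 3 / 2 3 1.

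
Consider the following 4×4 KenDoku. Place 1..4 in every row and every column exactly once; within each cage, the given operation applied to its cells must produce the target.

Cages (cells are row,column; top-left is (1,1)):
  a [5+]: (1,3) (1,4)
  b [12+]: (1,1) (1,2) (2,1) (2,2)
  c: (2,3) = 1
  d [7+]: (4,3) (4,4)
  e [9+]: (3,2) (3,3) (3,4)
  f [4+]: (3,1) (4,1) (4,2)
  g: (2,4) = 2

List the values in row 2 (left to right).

4 3 1 2

C is a freebie; hence (2,3) = 1.
G is a freebie, so (2,4) = 2.
Cage f needs sum 4, which forces (3,1) = 1.
Cage f needs sum 4, which forces (4,1) = 2.
Cage f needs sum 4, leaving (4,2) = 1.
Cage b has sum 12; hence (1,1) = 3.
Cage b needs sum 12, leaving (1,2) = 2.
Row 1 already has 2; hence (1,3) = 4.
Row 1 already has 3, so (1,4) = 1.
Cage b has sum 12; hence (2,1) = 4.
Cage b needs sum 12, which forces (2,2) = 3.
Column 2 now contains 3; hence (3,2) = 4.
Row 3 now contains 4, leaving (3,4) = 3.
Column 3 already has 4, so (4,3) = 3.
3 is placed in column 4, leaving (4,4) = 4.
3 is placed in row 3; hence (3,3) = 2.
Filled in: 3 2 4 1 / 4 3 1 2 / 1 4 2 3 / 2 1 3 4.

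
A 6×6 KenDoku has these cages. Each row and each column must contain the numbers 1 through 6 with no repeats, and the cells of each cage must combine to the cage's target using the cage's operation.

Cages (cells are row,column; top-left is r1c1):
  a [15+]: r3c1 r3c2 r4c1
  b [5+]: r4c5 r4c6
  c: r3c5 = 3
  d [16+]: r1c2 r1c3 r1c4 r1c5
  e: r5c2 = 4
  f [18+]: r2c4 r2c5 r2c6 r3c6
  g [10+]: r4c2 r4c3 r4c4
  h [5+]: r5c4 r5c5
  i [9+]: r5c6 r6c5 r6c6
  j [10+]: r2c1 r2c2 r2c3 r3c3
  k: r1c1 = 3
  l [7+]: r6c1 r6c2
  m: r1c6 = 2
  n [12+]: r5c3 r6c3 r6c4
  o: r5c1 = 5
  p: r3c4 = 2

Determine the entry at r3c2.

5

Cage k is given, so r1c1 = 3.
Cage m is a single given cell; hence r1c6 = 2.
Cage p is given, so r3c4 = 2.
C is a freebie; hence r3c5 = 3.
Cage o is given; hence r5c1 = 5.
E is a freebie; hence r5c2 = 4.
Cage a has sum 15, which forces r3c2 = 5.
The two cells of cage h must have sum 5, so r5c4 = 3.
The two cells of cage h must have sum 5; hence r5c5 = 2.
Cage i needs sum 9; hence r5c6 = 1.
Cage i needs sum 9, so r6c5 = 5.
The 3 cells of cage i must have sum 9; hence r6c6 = 3.
3 is placed in column 6, which forces r2c6 = 5.
Cage f needs sum 18, which forces r3c6 = 6.
Cage b's pair has sum 5, leaving r4c5 = 1.
1 is placed in column 6, so r4c6 = 4.
1 is placed in row 5, leaving r5c3 = 6.
The 3 cells of cage n must have sum 12, leaving r6c3 = 2.
The 3 cells of cage n must have sum 12; hence r6c4 = 4.
Cage f has sum 18, leaving r2c4 = 1.
Column 5 already has 1; hence r2c5 = 6.
Row 3 already has 6, leaving r3c1 = 4.
Row 3 now contains 4; hence r3c3 = 1.
Row 4 now contains 4, leaving r4c1 = 6.
Cage g needs sum 10, which forces r4c2 = 2.
Cage g has sum 10, which forces r4c3 = 3.
Cage g needs sum 10, leaving r4c4 = 5.
6 is placed in column 1, leaving r6c1 = 1.
Row 6 already has 1; hence r6c2 = 6.
6 is placed in column 2, so r1c2 = 1.
Cage d needs sum 16; hence r1c3 = 5.
Column 4 already has 5, so r1c4 = 6.
Column 5 already has 6, which forces r1c5 = 4.
Column 1 already has 4, so r2c1 = 2.
Column 2 already has 2, so r2c2 = 3.
3 is placed in column 3; hence r2c3 = 4.
Completed grid: 3 1 5 6 4 2 / 2 3 4 1 6 5 / 4 5 1 2 3 6 / 6 2 3 5 1 4 / 5 4 6 3 2 1 / 1 6 2 4 5 3.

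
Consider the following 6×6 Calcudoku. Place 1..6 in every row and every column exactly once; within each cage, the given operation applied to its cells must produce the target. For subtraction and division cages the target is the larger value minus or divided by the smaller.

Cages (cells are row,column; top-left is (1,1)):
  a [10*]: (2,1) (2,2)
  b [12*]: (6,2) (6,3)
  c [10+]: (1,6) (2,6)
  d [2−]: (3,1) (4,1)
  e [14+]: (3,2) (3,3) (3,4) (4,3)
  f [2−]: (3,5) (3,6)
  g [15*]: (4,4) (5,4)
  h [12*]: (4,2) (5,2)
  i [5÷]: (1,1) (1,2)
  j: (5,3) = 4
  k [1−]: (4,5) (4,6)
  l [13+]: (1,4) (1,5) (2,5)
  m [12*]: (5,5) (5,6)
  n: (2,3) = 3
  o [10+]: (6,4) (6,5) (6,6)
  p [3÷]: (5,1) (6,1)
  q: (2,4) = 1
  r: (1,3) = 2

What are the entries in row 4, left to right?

Cage r is given, which forces (1,3) = 2.
Cage n is a single given cell, so (2,3) = 3.
Cage q is a single given cell, so (2,4) = 1.
J is a freebie, so (5,3) = 4.
Column 3 now contains 4; hence (6,3) = 6.
The two cells of cage b must have product 12, leaving (6,2) = 2.
The two cells of cage a must have product 10; hence (2,1) = 2.
Column 2 already has 2, leaving (2,2) = 5.
The two cells of cage h must have product 12, so (4,2) = 4.
Cage h's pair has product 12, leaving (5,2) = 3.
Row 5 already has 3; hence (5,4) = 5.
5 is placed in column 4; hence (6,4) = 4.
The two cells of cage i must have quotient 5; hence (1,1) = 5.
Column 2 now contains 5, which forces (1,2) = 1.
Column 2 now contains 3, so (3,2) = 6.
Cage e has sum 14, so (3,4) = 2.
5 is placed in column 4, which forces (4,4) = 3.
Row 5 already has 3, which forces (5,1) = 1.
Cage p needs two cells with quotient 3, so (6,1) = 3.
Column 4 now contains 3; hence (1,4) = 6.
The 3 cells of cage l must have sum 13, leaving (1,5) = 3.
6 is placed in row 1; hence (1,6) = 4.
The 3 cells of cage l must have sum 13; hence (2,5) = 4.
4 is placed in column 6; hence (2,6) = 6.
Column 1 now contains 3, leaving (3,1) = 4.
1 is placed in column 1, leaving (4,1) = 6.
Column 6 already has 6, leaving (5,6) = 2.
The two cells of cage f must have difference 2; hence (3,6) = 3.
Cage k needs two cells with difference 1, leaving (4,5) = 2.
Cage k needs two cells with difference 1, so (4,6) = 1.
2 is placed in row 5, so (5,5) = 6.
Column 6 already has 1, so (6,6) = 5.
The 4 cells of cage e must have sum 14, so (3,3) = 1.
1 is placed in row 3; hence (3,5) = 5.
Row 4 already has 1, so (4,3) = 5.
Row 6 already has 5, leaving (6,5) = 1.
Completed grid: 5 1 2 6 3 4 / 2 5 3 1 4 6 / 4 6 1 2 5 3 / 6 4 5 3 2 1 / 1 3 4 5 6 2 / 3 2 6 4 1 5.

6 4 5 3 2 1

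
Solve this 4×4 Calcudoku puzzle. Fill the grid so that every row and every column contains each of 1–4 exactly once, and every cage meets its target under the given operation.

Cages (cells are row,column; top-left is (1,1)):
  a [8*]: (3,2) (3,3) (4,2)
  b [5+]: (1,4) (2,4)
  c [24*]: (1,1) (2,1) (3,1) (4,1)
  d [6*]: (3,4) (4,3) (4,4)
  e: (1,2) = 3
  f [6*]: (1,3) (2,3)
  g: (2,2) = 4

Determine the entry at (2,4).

1

E is a freebie, so (1,2) = 3.
Row 1 now contains 3, which forces (1,3) = 2.
Cage g is given; hence (2,2) = 4.
2 is placed in column 3, so (2,3) = 3.
3 is placed in column 3; hence (4,3) = 1.
Cage b needs two cells with sum 5, so (1,4) = 4.
Cage b needs two cells with sum 5, so (2,4) = 1.
Cage a has product 8, leaving (3,2) = 1.
Column 3 already has 1, which forces (3,3) = 4.
Row 4 already has 1, which forces (4,2) = 2.
Row 4 already has 2, which forces (4,4) = 3.
4 is placed in row 1, leaving (1,1) = 1.
Row 2 already has 1; hence (2,1) = 2.
Cage c has product 24, which forces (3,1) = 3.
Column 4 now contains 3; hence (3,4) = 2.
3 is placed in row 4, which forces (4,1) = 4.
Filled in: 1 3 2 4 / 2 4 3 1 / 3 1 4 2 / 4 2 1 3.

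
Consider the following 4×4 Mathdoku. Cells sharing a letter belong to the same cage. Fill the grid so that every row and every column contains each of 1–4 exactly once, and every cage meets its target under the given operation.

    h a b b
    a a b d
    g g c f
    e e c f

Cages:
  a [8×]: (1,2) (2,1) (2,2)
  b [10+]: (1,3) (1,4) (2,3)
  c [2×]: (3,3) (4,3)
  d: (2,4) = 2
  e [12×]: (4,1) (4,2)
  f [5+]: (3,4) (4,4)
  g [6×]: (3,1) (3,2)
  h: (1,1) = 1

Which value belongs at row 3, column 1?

Cage h is a single given cell, which forces (1,1) = 1.
Cage d is given, leaving (2,4) = 2.
Cage a has product 8, so (1,2) = 2.
Row 1 already has 2, which forces (1,3) = 4.
Row 1 now contains 4, so (1,4) = 3.
Row 2 already has 2, leaving (2,1) = 4.
Cage a needs product 8, leaving (2,2) = 1.
4 is placed in column 3; hence (2,3) = 3.
Column 2 now contains 2; hence (3,2) = 3.
4 is placed in column 1, which forces (4,1) = 3.
Column 2 already has 3, so (4,2) = 4.
Row 4 already has 4, leaving (4,4) = 1.
Row 3 now contains 3, so (3,1) = 2.
Cage c's pair has product 2, which forces (3,3) = 1.
Column 4 already has 1, so (3,4) = 4.
Row 4 now contains 1, leaving (4,3) = 2.
The full grid is 1 2 4 3 / 4 1 3 2 / 2 3 1 4 / 3 4 2 1.

2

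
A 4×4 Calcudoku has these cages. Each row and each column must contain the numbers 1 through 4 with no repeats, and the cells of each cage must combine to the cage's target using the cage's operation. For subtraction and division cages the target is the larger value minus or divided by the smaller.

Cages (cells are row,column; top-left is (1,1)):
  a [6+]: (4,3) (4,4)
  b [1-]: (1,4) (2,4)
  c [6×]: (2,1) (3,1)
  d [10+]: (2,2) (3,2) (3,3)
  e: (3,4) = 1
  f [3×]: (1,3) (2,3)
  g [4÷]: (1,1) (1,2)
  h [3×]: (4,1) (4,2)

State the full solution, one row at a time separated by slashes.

E is a freebie, leaving (3,4) = 1.
Row 1 needs a 2, and only (1,4) is open for it.
Cage b's pair has difference 1, so (2,4) = 3.
The two cells of cage a must have sum 6, so (4,3) = 2.
2 is placed in column 4, which forces (4,4) = 4.
Cage f needs two cells with product 3; hence (1,3) = 3.
3 is placed in row 2, leaving (2,1) = 2.
3 is placed in row 2; hence (2,2) = 4.
3 is placed in row 2, so (2,3) = 1.
Cage c's pair has product 6; hence (3,1) = 3.
Cage d needs sum 10, which forces (3,2) = 2.
Cage d needs sum 10; hence (3,3) = 4.
3 is placed in column 1, which forces (4,1) = 1.
Row 4 already has 1, leaving (4,2) = 3.
Column 1 now contains 1; hence (1,1) = 4.
4 is placed in column 2, leaving (1,2) = 1.

4 1 3 2 / 2 4 1 3 / 3 2 4 1 / 1 3 2 4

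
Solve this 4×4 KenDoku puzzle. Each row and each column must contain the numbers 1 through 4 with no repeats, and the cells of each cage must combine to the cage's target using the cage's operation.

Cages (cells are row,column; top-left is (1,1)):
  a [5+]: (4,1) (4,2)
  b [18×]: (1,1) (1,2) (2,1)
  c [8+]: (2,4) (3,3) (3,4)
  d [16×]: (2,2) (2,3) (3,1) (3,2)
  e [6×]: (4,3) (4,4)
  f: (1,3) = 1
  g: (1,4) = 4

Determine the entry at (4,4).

Cage b needs product 18, leaving (1,1) = 2.
The 3 cells of cage b must have product 18, leaving (1,2) = 3.
F is a freebie, leaving (1,3) = 1.
Cage g is a single given cell, leaving (1,4) = 4.
Cage b has product 18, leaving (2,1) = 3.
The 3 cells of cage c must have sum 8, so (2,4) = 1.
The 3 cells of cage c must have sum 8, which forces (3,3) = 4.
Cage c has sum 8; hence (3,4) = 3.
3 is placed in column 4, which forces (4,4) = 2.
Row 2 now contains 1, leaving (2,2) = 4.
4 is placed in column 3, leaving (2,3) = 2.
4 is placed in row 3, leaving (3,1) = 1.
4 is placed in row 3, leaving (3,2) = 2.
Column 1 now contains 1; hence (4,1) = 4.
Column 2 already has 4, which forces (4,2) = 1.
Row 4 already has 2; hence (4,3) = 3.
The full grid is 2 3 1 4 / 3 4 2 1 / 1 2 4 3 / 4 1 3 2.

2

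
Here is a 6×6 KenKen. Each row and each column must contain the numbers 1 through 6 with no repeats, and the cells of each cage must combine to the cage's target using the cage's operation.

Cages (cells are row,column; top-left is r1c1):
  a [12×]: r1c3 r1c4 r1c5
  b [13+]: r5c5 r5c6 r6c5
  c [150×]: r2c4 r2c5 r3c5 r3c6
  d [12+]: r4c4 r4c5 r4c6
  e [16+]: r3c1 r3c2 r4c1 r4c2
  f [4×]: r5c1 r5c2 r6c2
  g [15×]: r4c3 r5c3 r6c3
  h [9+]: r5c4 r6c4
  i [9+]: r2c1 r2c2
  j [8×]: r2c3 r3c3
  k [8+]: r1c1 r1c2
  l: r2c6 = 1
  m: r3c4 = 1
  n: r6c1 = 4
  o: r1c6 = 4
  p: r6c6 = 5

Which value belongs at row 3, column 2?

O is a freebie; hence r1c6 = 4.
Cage l is given, so r2c6 = 1.
Cage m is a single given cell, leaving r3c4 = 1.
Cage n is given, which forces r6c1 = 4.
Cage p is a single given cell; hence r6c6 = 5.
The 4 cells of cage c must have product 150, which forces r2c4 = 5.
Cage c needs product 150, which forces r3c5 = 5.
In row 2, 4 can only go at r2c3, so r2c3 = 4.
Column 3 now contains 4; hence r3c3 = 2.
Row 3 now contains 2, leaving r3c6 = 3.
3 is placed in column 6; hence r5c6 = 6.
The 4 cells of cage c must have product 150; hence r2c5 = 2.
3 is placed in row 3, so r3c1 = 6.
Cage e has sum 16; hence r3c2 = 4.
6 is placed in column 6, leaving r4c6 = 2.
4 is placed in column 2, leaving r5c2 = 1.
6 is placed in row 5, which forces r5c4 = 3.
Row 5 now contains 1; hence r5c5 = 4.
1 is placed in column 2; hence r6c2 = 2.
Cage h's pair has sum 9; hence r6c4 = 6.
6 is placed in row 6, which forces r6c5 = 3.
Column 4 now contains 6, leaving r1c4 = 2.
6 is placed in column 1, leaving r2c1 = 3.
Cage i's pair has sum 9, which forces r2c2 = 6.
The 4 cells of cage e must have sum 16; hence r4c1 = 1.
1 is placed in column 2; hence r4c2 = 5.
The 3 cells of cage g must have product 15, which forces r4c3 = 3.
Column 4 now contains 6, so r4c4 = 4.
Column 5 already has 4; hence r4c5 = 6.
Row 5 now contains 1; hence r5c1 = 2.
Row 5 already has 3, leaving r5c3 = 5.
Row 6 now contains 3, which forces r6c3 = 1.
Column 1 now contains 3, leaving r1c1 = 5.
5 is placed in column 2, so r1c2 = 3.
Column 3 now contains 1, which forces r1c3 = 6.
Column 5 already has 6, which forces r1c5 = 1.
Completed grid: 5 3 6 2 1 4 / 3 6 4 5 2 1 / 6 4 2 1 5 3 / 1 5 3 4 6 2 / 2 1 5 3 4 6 / 4 2 1 6 3 5.

4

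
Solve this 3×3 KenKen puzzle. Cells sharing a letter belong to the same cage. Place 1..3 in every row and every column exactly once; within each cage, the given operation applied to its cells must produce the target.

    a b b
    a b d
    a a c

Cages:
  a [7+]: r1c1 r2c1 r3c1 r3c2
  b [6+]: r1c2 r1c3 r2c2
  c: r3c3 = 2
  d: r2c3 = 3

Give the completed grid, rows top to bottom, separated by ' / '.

D is a freebie; hence r2c3 = 3.
The 4 cells of cage a must have sum 7, which forces r3c2 = 1.
Cage c is a single given cell, leaving r3c3 = 2.
Cage b needs sum 6, leaving r1c2 = 3.
Column 3 already has 2, so r1c3 = 1.
Column 2 already has 1, which forces r2c2 = 2.
Row 3 now contains 2, which forces r3c1 = 3.
Row 1 now contains 1, which forces r1c1 = 2.
Row 2 already has 2; hence r2c1 = 1.

2 3 1 / 1 2 3 / 3 1 2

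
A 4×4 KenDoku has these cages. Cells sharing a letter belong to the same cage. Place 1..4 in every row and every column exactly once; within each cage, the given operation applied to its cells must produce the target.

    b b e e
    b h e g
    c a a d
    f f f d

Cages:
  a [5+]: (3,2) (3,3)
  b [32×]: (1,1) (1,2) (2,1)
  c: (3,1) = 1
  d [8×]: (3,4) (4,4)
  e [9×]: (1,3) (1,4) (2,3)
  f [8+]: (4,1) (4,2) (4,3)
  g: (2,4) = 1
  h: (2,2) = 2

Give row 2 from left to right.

4 2 3 1

Cage b has product 32, which forces (1,1) = 2.
The 3 cells of cage b must have product 32, leaving (1,2) = 4.
Cage e needs product 9, leaving (1,3) = 1.
Cage e has product 9, so (1,4) = 3.
The 3 cells of cage b must have product 32, which forces (2,1) = 4.
Cage h is a single given cell, leaving (2,2) = 2.
Cage e has product 9, which forces (2,3) = 3.
Cage g is a single given cell; hence (2,4) = 1.
Cage c is a single given cell; hence (3,1) = 1.
1 is placed in row 3, leaving (3,2) = 3.
Column 1 now contains 1, so (4,1) = 3.
3 is placed in column 2, so (4,2) = 1.
Column 3 already has 3; hence (4,3) = 4.
Row 4 already has 4, so (4,4) = 2.
Column 3 now contains 4, so (3,3) = 2.
2 is placed in column 4, so (3,4) = 4.
Filled in: 2 4 1 3 / 4 2 3 1 / 1 3 2 4 / 3 1 4 2.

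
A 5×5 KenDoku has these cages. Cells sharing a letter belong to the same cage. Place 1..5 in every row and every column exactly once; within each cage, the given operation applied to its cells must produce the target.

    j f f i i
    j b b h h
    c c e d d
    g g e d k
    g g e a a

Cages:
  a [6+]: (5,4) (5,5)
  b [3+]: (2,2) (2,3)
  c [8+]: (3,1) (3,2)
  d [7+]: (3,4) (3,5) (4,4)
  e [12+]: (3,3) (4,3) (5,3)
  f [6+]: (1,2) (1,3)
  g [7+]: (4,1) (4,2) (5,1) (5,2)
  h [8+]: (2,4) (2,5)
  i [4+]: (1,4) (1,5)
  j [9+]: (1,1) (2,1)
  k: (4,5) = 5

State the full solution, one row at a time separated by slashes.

5 4 2 3 1 / 4 2 1 5 3 / 3 5 4 1 2 / 2 1 3 4 5 / 1 3 5 2 4

Cage k is given, leaving (4,5) = 5.
Cage h's pair has sum 8, which forces (2,4) = 5.
Column 5 now contains 5, leaving (2,5) = 3.
The two cells of cage j must have sum 9; hence (1,1) = 5.
Cage i needs two cells with sum 4, leaving (1,4) = 3.
3 is placed in column 5, leaving (1,5) = 1.
Row 2 already has 5, leaving (2,1) = 4.
Column 1 already has 5, which forces (3,1) = 3.
Row 3 already has 3, so (3,2) = 5.
5 is placed in row 3, which forces (3,3) = 4.
Row 3 already has 4, which forces (3,5) = 2.
4 is placed in column 3, leaving (4,3) = 3.
Column 3 already has 3, so (5,3) = 5.
Column 5 already has 2, so (5,5) = 4.
Cage f needs two cells with sum 6, which forces (1,2) = 4.
4 is placed in column 3, leaving (1,3) = 2.
2 is placed in column 3, so (2,3) = 1.
Row 3 already has 2, so (3,4) = 1.
Cage g has sum 7, so (4,1) = 2.
Cage g has sum 7, leaving (4,2) = 1.
Cage d has sum 7, leaving (4,4) = 4.
The 4 cells of cage g must have sum 7, leaving (5,1) = 1.
The 4 cells of cage g must have sum 7, so (5,2) = 3.
4 is placed in row 5, which forces (5,4) = 2.
Row 2 already has 1, leaving (2,2) = 2.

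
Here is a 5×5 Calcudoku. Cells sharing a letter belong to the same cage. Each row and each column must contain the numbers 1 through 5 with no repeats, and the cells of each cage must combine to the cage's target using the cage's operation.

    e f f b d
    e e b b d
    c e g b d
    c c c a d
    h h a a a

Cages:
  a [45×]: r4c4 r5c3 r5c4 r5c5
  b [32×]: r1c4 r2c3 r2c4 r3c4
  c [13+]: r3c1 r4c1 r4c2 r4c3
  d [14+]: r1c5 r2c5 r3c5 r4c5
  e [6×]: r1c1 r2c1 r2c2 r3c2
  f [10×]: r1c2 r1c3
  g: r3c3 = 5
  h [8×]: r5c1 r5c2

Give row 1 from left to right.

1 5 2 4 3

Cage b has product 32, leaving r2c3 = 4.
Cage g is a single given cell, leaving r3c3 = 5.
Cage a has product 45, leaving r4c4 = 3.
Cage f needs two cells with product 10, so r1c2 = 5.
Column 3 now contains 5, so r1c3 = 2.
Column 2 already has 5, leaving r4c2 = 4.
2 is placed in column 3; hence r4c3 = 1.
Column 2 already has 4, leaving r5c2 = 2.
1 is placed in column 3; hence r5c3 = 3.
The 4 cells of cage e must have product 6, so r1c1 = 1.
Row 1 now contains 1; hence r1c4 = 4.
4 is placed in row 1, so r1c5 = 3.
Cage e needs product 6, which forces r2c1 = 2.
2 is placed in row 2, which forces r2c4 = 1.
2 is placed in row 2, which forces r2c5 = 5.
Cage c needs sum 13; hence r3c1 = 3.
Row 3 already has 3, so r3c2 = 1.
Column 4 already has 1, leaving r3c4 = 2.
Row 3 already has 2, leaving r3c5 = 4.
4 is placed in row 4, so r4c1 = 5.
Column 5 now contains 5; hence r4c5 = 2.
2 is placed in row 5, leaving r5c1 = 4.
Column 4 already has 1, which forces r5c4 = 5.
Column 5 now contains 5, which forces r5c5 = 1.
1 is placed in row 2, which forces r2c2 = 3.
Completed grid: 1 5 2 4 3 / 2 3 4 1 5 / 3 1 5 2 4 / 5 4 1 3 2 / 4 2 3 5 1.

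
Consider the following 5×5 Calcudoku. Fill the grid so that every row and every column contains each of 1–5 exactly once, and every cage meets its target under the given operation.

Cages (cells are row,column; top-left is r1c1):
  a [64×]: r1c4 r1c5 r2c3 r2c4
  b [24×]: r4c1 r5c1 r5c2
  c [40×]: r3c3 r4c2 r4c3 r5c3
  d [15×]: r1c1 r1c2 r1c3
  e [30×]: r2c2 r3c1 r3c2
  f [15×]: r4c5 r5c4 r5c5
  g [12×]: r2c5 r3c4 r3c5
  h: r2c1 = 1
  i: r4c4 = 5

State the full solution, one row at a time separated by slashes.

Cage h is a single given cell, which forces r2c1 = 1.
I is a freebie, so r4c4 = 5.
The 3 cells of cage f must have product 15, so r5c5 = 5.
Cage c needs product 40, leaving r3c3 = 5.
Cage e has product 30; hence r2c2 = 5.
The 3 cells of cage d must have product 15, so r1c1 = 5.
Row 2 needs a 3, and only r2c5 is open for it.
Column 5 now contains 3; hence r4c5 = 1.
Cage f needs product 15, which forces r5c4 = 3.
The 3 cells of cage g must have product 12, which forces r3c4 = 1.
1 is placed in column 5, so r3c5 = 4.
The 3 cells of cage b must have product 24, leaving r4c1 = 3.
Cage c needs product 40, so r5c3 = 1.
Cage d has product 15; hence r1c2 = 1.
1 is placed in column 3, so r1c3 = 3.
Cage a needs product 64, so r1c4 = 4.
4 is placed in column 5, leaving r1c5 = 2.
Cage a has product 64, so r2c3 = 4.
Cage a has product 64, so r2c4 = 2.
Column 1 now contains 3, leaving r3c1 = 2.
The 3 cells of cage e must have product 30, leaving r3c2 = 3.
Column 3 already has 4; hence r4c3 = 2.
2 is placed in column 1, which forces r5c1 = 4.
Row 5 now contains 4, so r5c2 = 2.
2 is placed in row 4, leaving r4c2 = 4.

5 1 3 4 2 / 1 5 4 2 3 / 2 3 5 1 4 / 3 4 2 5 1 / 4 2 1 3 5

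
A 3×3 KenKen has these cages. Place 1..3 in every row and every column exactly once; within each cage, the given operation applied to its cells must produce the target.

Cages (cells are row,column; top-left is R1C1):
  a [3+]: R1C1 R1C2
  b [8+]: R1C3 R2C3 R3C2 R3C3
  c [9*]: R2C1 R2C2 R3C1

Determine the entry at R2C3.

The 3 cells of cage c must have product 9, so R2C1 = 1.
The 3 cells of cage c must have product 9, which forces R2C2 = 3.
Row 2 now contains 3, which forces R2C3 = 2.
The 3 cells of cage c must have product 9, which forces R3C1 = 3.
Cage b needs sum 8, so R3C2 = 2.
Row 3 already has 3, so R3C3 = 1.
1 is placed in column 1; hence R1C1 = 2.
Column 2 now contains 2, which forces R1C2 = 1.
Column 3 already has 1, leaving R1C3 = 3.
Filled in: 2 1 3 / 1 3 2 / 3 2 1.

2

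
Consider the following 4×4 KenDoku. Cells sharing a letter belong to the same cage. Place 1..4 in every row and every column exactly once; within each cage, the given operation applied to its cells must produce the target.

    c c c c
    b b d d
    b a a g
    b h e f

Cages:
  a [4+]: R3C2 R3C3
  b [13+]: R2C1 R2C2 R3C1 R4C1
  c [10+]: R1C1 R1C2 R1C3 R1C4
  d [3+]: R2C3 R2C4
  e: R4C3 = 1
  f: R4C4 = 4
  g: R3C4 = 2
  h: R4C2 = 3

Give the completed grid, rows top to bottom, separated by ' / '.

The 4 cells of cage b must have sum 13, which forces R2C2 = 4.
Cage g is given; hence R3C4 = 2.
Cage h is a single given cell, leaving R4C2 = 3.
Cage e is a single given cell, which forces R4C3 = 1.
Cage f is a single given cell, which forces R4C4 = 4.
Cage b has sum 13, so R2C1 = 3.
Column 3 already has 1, which forces R2C3 = 2.
Column 4 already has 2, leaving R2C4 = 1.
Cage b has sum 13; hence R3C1 = 4.
Column 2 already has 3, which forces R3C2 = 1.
Column 3 already has 1, which forces R3C3 = 3.
Row 4 now contains 4, so R4C1 = 2.
Column 1 now contains 2, which forces R1C1 = 1.
1 is placed in column 2, leaving R1C2 = 2.
Column 3 already has 3; hence R1C3 = 4.
Column 4 already has 1, which forces R1C4 = 3.

1 2 4 3 / 3 4 2 1 / 4 1 3 2 / 2 3 1 4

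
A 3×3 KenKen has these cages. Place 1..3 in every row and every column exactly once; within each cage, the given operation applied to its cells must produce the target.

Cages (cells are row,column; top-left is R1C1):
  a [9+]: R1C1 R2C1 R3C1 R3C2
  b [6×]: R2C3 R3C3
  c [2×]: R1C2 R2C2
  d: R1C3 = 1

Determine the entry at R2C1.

Cage d is a single given cell, leaving R1C3 = 1.
The 4 cells of cage a must have sum 9, leaving R3C2 = 3.
Row 3 already has 3; hence R3C3 = 2.
Row 1 already has 1, so R1C2 = 2.
Cage c's pair has product 2, which forces R2C2 = 1.
Column 3 already has 2, leaving R2C3 = 3.
Row 3 already has 2, which forces R3C1 = 1.
2 is placed in row 1, which forces R1C1 = 3.
Row 2 now contains 3; hence R2C1 = 2.
Completed grid: 3 2 1 / 2 1 3 / 1 3 2.

2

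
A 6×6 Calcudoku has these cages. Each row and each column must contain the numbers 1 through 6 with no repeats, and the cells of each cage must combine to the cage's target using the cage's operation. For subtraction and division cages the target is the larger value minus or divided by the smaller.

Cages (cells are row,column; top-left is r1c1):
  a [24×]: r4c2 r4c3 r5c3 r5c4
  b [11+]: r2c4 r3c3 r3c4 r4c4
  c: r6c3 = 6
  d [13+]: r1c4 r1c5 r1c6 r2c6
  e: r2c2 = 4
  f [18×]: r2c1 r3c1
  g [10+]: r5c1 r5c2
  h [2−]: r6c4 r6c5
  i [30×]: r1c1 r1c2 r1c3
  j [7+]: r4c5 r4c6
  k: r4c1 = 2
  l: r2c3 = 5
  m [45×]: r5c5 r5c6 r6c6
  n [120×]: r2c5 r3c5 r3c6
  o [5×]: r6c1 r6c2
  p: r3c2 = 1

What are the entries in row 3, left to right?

6 1 2 3 5 4

Cage e is given; hence r2c2 = 4.
Cage l is a single given cell, leaving r2c3 = 5.
5 is placed in row 2, leaving r2c5 = 6.
Cage p is given; hence r3c2 = 1.
Cage k is given, leaving r4c1 = 2.
Column 2 already has 4; hence r5c2 = 6.
Cage m needs product 45, so r5c5 = 3.
The 3 cells of cage m must have product 45, so r5c6 = 5.
Column 2 already has 1, so r6c2 = 5.
C is a freebie, which forces r6c3 = 6.
The 3 cells of cage m must have product 45; hence r6c6 = 3.
Cage i has product 30; hence r1c1 = 5.
6 is placed in row 2, leaving r2c1 = 3.
Cage f's pair has product 18, leaving r3c1 = 6.
The 3 cells of cage n must have product 120, so r3c5 = 5.
Cage n has product 120, so r3c6 = 4.
Column 2 already has 6, which forces r4c2 = 3.
The two cells of cage j must have sum 7, which forces r4c5 = 1.
Cage j's pair has sum 7, so r4c6 = 6.
Row 5 now contains 6, leaving r5c1 = 4.
5 is placed in row 6; hence r6c1 = 1.
3 is placed in column 2, which forces r1c2 = 2.
The 3 cells of cage i must have product 30, so r1c3 = 3.
The 4 cells of cage d must have sum 13, which forces r1c4 = 6.
The 4 cells of cage d must have sum 13; hence r1c5 = 4.
Row 1 already has 2, so r1c6 = 1.
1 is placed in column 6, which forces r2c6 = 2.
3 is placed in column 3; hence r3c3 = 2.
Row 3 now contains 2; hence r3c4 = 3.
Row 4 now contains 1, leaving r4c3 = 4.
4 is placed in row 4, which forces r4c4 = 5.
2 is placed in column 3, so r5c3 = 1.
Row 5 already has 1; hence r5c4 = 2.
Column 4 already has 2, which forces r6c4 = 4.
Column 5 now contains 4, which forces r6c5 = 2.
Row 2 now contains 2, which forces r2c4 = 1.
Filled in: 5 2 3 6 4 1 / 3 4 5 1 6 2 / 6 1 2 3 5 4 / 2 3 4 5 1 6 / 4 6 1 2 3 5 / 1 5 6 4 2 3.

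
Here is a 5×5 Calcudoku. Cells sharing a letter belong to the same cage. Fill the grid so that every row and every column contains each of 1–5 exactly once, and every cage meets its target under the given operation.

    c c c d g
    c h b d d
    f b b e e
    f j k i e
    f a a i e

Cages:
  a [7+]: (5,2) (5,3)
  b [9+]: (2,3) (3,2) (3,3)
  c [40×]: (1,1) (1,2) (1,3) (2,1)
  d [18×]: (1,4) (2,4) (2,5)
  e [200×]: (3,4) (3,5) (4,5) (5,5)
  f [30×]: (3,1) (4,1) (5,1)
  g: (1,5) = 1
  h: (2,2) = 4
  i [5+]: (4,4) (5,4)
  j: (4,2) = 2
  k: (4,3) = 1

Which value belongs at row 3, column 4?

The 3 cells of cage d must have product 18, which forces (1,4) = 3.
G is a freebie; hence (1,5) = 1.
H is a freebie, which forces (2,2) = 4.
Cage d needs product 18, leaving (2,4) = 2.
Cage d needs product 18, so (2,5) = 3.
Cage e has product 200, leaving (3,4) = 5.
Cage j is a single given cell; hence (4,2) = 2.
Cage k is given; hence (4,3) = 1.
1 is placed in row 4, so (4,4) = 4.
4 is placed in row 4; hence (4,5) = 5.
4 is placed in column 4, so (5,4) = 1.
Column 2 already has 2; hence (1,2) = 5.
Cage c has product 40; hence (2,1) = 1.
1 is placed in column 3, which forces (2,3) = 5.
The 3 cells of cage f must have product 30, which forces (3,1) = 2.
The 3 cells of cage b must have sum 9; hence (3,2) = 1.
The 3 cells of cage b must have sum 9, so (3,3) = 3.
Row 3 already has 2, which forces (3,5) = 4.
Row 4 already has 5, leaving (4,1) = 3.
Cage f needs product 30, leaving (5,1) = 5.
Column 2 already has 5, which forces (5,2) = 3.
Column 5 already has 4, which forces (5,5) = 2.
Column 1 now contains 2, which forces (1,1) = 4.
Cage c needs product 40, leaving (1,3) = 2.
Row 5 now contains 2, leaving (5,3) = 4.
Completed grid: 4 5 2 3 1 / 1 4 5 2 3 / 2 1 3 5 4 / 3 2 1 4 5 / 5 3 4 1 2.

5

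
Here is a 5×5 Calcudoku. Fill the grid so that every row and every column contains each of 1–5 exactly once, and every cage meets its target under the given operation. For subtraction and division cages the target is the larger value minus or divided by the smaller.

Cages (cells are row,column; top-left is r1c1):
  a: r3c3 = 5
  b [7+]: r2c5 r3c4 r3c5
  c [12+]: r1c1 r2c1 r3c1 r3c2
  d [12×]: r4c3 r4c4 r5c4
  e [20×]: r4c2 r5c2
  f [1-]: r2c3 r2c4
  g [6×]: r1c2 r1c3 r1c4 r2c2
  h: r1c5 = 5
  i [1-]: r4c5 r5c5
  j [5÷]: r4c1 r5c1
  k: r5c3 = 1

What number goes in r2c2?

Cage h is given, so r1c5 = 5.
Cage g has product 6, leaving r2c2 = 1.
Cage a is given, which forces r3c3 = 5.
Cage k is a single given cell, leaving r5c3 = 1.
Cage g has product 6, so r1c4 = 1.
Cage j's pair has quotient 5, leaving r4c1 = 1.
Column 4 already has 1, so r4c4 = 3.
Row 5 now contains 1, leaving r5c1 = 5.
5 is placed in row 5, so r5c2 = 4.
Row 5 now contains 4, so r5c4 = 2.
Row 5 now contains 2, leaving r5c5 = 3.
Cage b needs sum 7, which forces r2c5 = 2.
The 4 cells of cage c must have sum 12, which forces r3c2 = 3.
Column 4 now contains 2; hence r3c4 = 4.
Cage b needs sum 7, leaving r3c5 = 1.
Column 2 now contains 4, which forces r4c2 = 5.
The 3 cells of cage d must have product 12, leaving r4c3 = 2.
Column 5 now contains 2, leaving r4c5 = 4.
Column 2 now contains 3, leaving r1c2 = 2.
Column 3 already has 2, which forces r1c3 = 3.
The two cells of cage f must have difference 1, so r2c3 = 4.
Column 4 already has 4, which forces r2c4 = 5.
Row 3 now contains 4, so r3c1 = 2.
Row 1 already has 3; hence r1c1 = 4.
Row 2 already has 4, leaving r2c1 = 3.
The full grid is 4 2 3 1 5 / 3 1 4 5 2 / 2 3 5 4 1 / 1 5 2 3 4 / 5 4 1 2 3.

1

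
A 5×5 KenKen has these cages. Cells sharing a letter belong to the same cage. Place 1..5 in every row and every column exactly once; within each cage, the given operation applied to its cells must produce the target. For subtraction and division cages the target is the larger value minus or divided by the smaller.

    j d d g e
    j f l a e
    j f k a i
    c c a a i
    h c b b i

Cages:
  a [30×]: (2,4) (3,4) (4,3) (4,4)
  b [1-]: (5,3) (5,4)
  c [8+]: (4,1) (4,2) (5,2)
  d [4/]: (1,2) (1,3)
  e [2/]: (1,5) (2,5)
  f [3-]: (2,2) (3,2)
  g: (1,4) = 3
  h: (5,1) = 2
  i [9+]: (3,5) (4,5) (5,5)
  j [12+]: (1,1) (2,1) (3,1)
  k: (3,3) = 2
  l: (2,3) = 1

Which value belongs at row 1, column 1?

5

Cage g is a single given cell, which forces (1,4) = 3.
L is a freebie, which forces (2,3) = 1.
K is a freebie, so (3,3) = 2.
Cage h is given, which forces (5,1) = 2.
Cage d needs two cells with quotient 4, leaving (1,2) = 1.
1 is placed in column 3, which forces (1,3) = 4.
4 is placed in row 1; hence (1,5) = 2.
Column 5 now contains 2, leaving (2,5) = 4.
1 is placed in column 2, leaving (3,2) = 5.
Row 3 now contains 5, which forces (3,4) = 1.
Row 3 now contains 1; hence (3,5) = 3.
Cage a needs product 30, which forces (4,3) = 3.
Column 3 already has 3, leaving (5,3) = 5.
Row 5 now contains 5, which forces (5,4) = 4.
Row 5 now contains 5; hence (5,5) = 1.
4 is placed in row 1, leaving (1,1) = 5.
The 3 cells of cage j must have sum 12, which forces (2,1) = 3.
Row 2 now contains 4, so (2,2) = 2.
Row 2 now contains 2, so (2,4) = 5.
3 is placed in row 3, leaving (3,1) = 4.
Cage c has sum 8, which forces (4,1) = 1.
The 3 cells of cage c must have sum 8, so (4,2) = 4.
5 is placed in column 4, leaving (4,4) = 2.
Column 5 now contains 1, which forces (4,5) = 5.
4 is placed in row 5, leaving (5,2) = 3.
The full grid is 5 1 4 3 2 / 3 2 1 5 4 / 4 5 2 1 3 / 1 4 3 2 5 / 2 3 5 4 1.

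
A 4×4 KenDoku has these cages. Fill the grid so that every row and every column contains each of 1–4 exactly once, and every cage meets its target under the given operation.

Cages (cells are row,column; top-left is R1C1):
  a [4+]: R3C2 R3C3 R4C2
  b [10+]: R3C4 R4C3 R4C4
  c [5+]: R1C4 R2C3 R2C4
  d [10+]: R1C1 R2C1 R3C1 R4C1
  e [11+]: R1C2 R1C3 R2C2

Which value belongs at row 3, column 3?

Cage e needs sum 11, which forces R1C2 = 3.
Cage e needs sum 11, so R1C3 = 4.
Cage e needs sum 11, which forces R2C2 = 4.
Cage a has sum 4, which forces R3C2 = 2.
Cage a has sum 4, leaving R3C3 = 1.
Cage a needs sum 4, leaving R4C2 = 1.
4 is placed in column 3, which forces R4C3 = 3.
Cage c has sum 5, which forces R1C4 = 2.
Column 3 already has 1, which forces R2C3 = 2.
The 3 cells of cage c must have sum 5, which forces R2C4 = 1.
Cage b has sum 10, leaving R3C4 = 3.
The 3 cells of cage b must have sum 10; hence R4C4 = 4.
Row 1 already has 2; hence R1C1 = 1.
Row 2 now contains 1, which forces R2C1 = 3.
3 is placed in row 3, which forces R3C1 = 4.
4 is placed in row 4, which forces R4C1 = 2.
The full grid is 1 3 4 2 / 3 4 2 1 / 4 2 1 3 / 2 1 3 4.

1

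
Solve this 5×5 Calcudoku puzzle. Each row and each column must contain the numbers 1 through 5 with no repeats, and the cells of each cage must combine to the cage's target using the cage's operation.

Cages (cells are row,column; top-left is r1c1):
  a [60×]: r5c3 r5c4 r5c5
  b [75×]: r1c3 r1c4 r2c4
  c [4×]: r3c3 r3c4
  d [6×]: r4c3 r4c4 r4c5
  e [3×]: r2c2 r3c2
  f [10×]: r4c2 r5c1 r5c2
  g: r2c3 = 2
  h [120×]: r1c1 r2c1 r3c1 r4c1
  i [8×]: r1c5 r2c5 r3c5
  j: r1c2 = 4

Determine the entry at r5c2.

Cage j is a single given cell, so r1c2 = 4.
Cage b needs product 75, so r1c3 = 5.
Cage b has product 75, leaving r1c4 = 3.
Cage g is given, leaving r2c3 = 2.
Cage b needs product 75, which forces r2c4 = 5.
5 is placed in column 4, which forces r5c4 = 4.
3 is placed in row 1, which forces r1c1 = 2.
Row 1 already has 2; hence r1c5 = 1.
Column 5 now contains 1, leaving r2c5 = 4.
The two cells of cage c must have product 4, leaving r3c3 = 4.
Column 4 now contains 4, so r3c4 = 1.
4 is placed in column 5, leaving r3c5 = 2.
Column 4 now contains 1, which forces r4c4 = 2.
Column 5 already has 2, which forces r4c5 = 3.
4 is placed in row 5, leaving r5c3 = 3.
The 3 cells of cage a must have product 60, which forces r5c5 = 5.
Row 2 already has 4; hence r2c1 = 3.
The two cells of cage e must have product 3, which forces r2c2 = 1.
Cage h has product 120; hence r3c1 = 5.
1 is placed in row 3, leaving r3c2 = 3.
The 4 cells of cage h must have product 120; hence r4c1 = 4.
Cage f needs product 10, which forces r4c2 = 5.
3 is placed in row 4; hence r4c3 = 1.
5 is placed in row 5, leaving r5c1 = 1.
Cage f has product 10, leaving r5c2 = 2.
The full grid is 2 4 5 3 1 / 3 1 2 5 4 / 5 3 4 1 2 / 4 5 1 2 3 / 1 2 3 4 5.

2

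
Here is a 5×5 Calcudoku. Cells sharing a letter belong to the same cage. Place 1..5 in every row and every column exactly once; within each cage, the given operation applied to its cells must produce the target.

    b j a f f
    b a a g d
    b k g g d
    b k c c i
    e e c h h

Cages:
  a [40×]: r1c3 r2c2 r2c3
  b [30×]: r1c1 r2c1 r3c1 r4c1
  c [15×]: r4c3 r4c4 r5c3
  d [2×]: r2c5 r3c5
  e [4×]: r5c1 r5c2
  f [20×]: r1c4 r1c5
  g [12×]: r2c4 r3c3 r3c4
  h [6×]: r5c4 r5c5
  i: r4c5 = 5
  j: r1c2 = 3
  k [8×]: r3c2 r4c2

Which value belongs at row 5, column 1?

J is a freebie; hence r1c2 = 3.
Cage i is given, which forces r4c5 = 5.
The two cells of cage f must have product 20, which forces r1c4 = 5.
Column 5 already has 5, leaving r1c5 = 4.
Cage c needs product 15, so r5c3 = 5.
4 is placed in row 1, leaving r1c3 = 2.
Cage a has product 40; hence r2c2 = 5.
Cage a needs product 40; hence r2c3 = 4.
Row 1 already has 2, so r1c1 = 1.
Cage b needs product 30; hence r3c1 = 5.
The 3 cells of cage g must have product 12, leaving r3c4 = 4.
1 is placed in column 1, leaving r5c1 = 4.
Row 5 now contains 4, leaving r5c2 = 1.
Row 3 now contains 4, which forces r3c2 = 2.
Row 3 already has 2, leaving r3c5 = 1.
The two cells of cage k must have product 8; hence r4c2 = 4.
The 3 cells of cage g must have product 12, so r2c4 = 1.
1 is placed in column 5, so r2c5 = 2.
Row 3 now contains 1; hence r3c3 = 3.
3 is placed in column 3; hence r4c3 = 1.
Column 4 now contains 1, so r4c4 = 3.
Column 4 now contains 3; hence r5c4 = 2.
Column 5 already has 2, so r5c5 = 3.
Row 2 now contains 2, leaving r2c1 = 3.
3 is placed in row 4; hence r4c1 = 2.
Filled in: 1 3 2 5 4 / 3 5 4 1 2 / 5 2 3 4 1 / 2 4 1 3 5 / 4 1 5 2 3.

4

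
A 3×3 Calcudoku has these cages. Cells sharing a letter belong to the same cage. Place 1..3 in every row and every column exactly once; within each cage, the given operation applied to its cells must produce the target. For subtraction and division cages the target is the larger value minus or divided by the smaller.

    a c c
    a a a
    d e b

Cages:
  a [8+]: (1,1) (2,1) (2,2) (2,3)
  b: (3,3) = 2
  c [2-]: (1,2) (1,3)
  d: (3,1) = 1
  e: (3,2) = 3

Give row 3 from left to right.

Cage a needs sum 8, leaving (1,1) = 2.
Cage d is a single given cell; hence (3,1) = 1.
Cage e is given; hence (3,2) = 3.
Cage b is a single given cell, leaving (3,3) = 2.
Column 2 already has 3, so (1,2) = 1.
Cage c needs two cells with difference 2, so (1,3) = 3.
Column 1 now contains 1, so (2,1) = 3.
Cage a has sum 8, which forces (2,2) = 2.
The 4 cells of cage a must have sum 8, leaving (2,3) = 1.
Completed grid: 2 1 3 / 3 2 1 / 1 3 2.

1 3 2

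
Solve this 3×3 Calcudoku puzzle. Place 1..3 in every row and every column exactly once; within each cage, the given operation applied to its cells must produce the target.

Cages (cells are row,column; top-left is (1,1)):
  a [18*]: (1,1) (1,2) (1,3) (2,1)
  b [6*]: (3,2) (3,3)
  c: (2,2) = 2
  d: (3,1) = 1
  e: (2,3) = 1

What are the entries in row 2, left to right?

3 2 1

Cage a needs product 18, which forces (2,1) = 3.
Cage c is a single given cell; hence (2,2) = 2.
Cage e is a single given cell, so (2,3) = 1.
Cage d is given, leaving (3,1) = 1.
2 is placed in column 2, so (3,2) = 3.
Row 3 already has 3, leaving (3,3) = 2.
Column 1 already has 1; hence (1,1) = 2.
3 is placed in column 2, so (1,2) = 1.
Column 3 now contains 2; hence (1,3) = 3.
Completed grid: 2 1 3 / 3 2 1 / 1 3 2.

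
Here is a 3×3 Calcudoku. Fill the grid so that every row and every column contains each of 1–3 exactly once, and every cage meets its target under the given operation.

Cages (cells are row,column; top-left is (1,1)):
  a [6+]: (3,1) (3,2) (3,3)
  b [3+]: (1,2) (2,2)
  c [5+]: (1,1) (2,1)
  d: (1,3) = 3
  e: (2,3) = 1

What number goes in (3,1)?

1

D is a freebie; hence (1,3) = 3.
E is a freebie, leaving (2,3) = 1.
Column 3 now contains 1, leaving (3,3) = 2.
3 is placed in row 1; hence (1,1) = 2.
Cage b needs two cells with sum 3, so (1,2) = 1.
Cage c needs two cells with sum 5; hence (2,1) = 3.
Row 2 now contains 1, which forces (2,2) = 2.
Column 1 already has 3; hence (3,1) = 1.
1 is placed in column 2; hence (3,2) = 3.
The full grid is 2 1 3 / 3 2 1 / 1 3 2.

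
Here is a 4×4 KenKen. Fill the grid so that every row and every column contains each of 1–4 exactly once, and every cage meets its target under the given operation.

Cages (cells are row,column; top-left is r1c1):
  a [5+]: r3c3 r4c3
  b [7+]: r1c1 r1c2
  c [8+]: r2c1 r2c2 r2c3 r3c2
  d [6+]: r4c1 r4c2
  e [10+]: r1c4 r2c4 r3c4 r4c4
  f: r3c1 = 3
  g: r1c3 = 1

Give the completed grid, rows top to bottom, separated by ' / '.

Cage g is given, which forces r1c3 = 1.
Cage f is a single given cell; hence r3c1 = 3.
Column 1 already has 3, so r1c1 = 4.
Cage b's pair has sum 7, leaving r1c2 = 3.
Row 1 now contains 3, leaving r1c4 = 2.
Cage a needs two cells with sum 5; hence r3c3 = 2.
4 is placed in column 1, leaving r4c1 = 2.
Row 4 now contains 2, which forces r4c2 = 4.
Cage a needs two cells with sum 5, which forces r4c3 = 3.
3 is placed in row 4, so r4c4 = 1.
2 is placed in column 1, leaving r2c1 = 1.
Cage c needs sum 8, so r2c2 = 2.
3 is placed in column 3; hence r2c3 = 4.
Cage e needs sum 10, which forces r2c4 = 3.
2 is placed in row 3; hence r3c2 = 1.
1 is placed in column 4, so r3c4 = 4.

4 3 1 2 / 1 2 4 3 / 3 1 2 4 / 2 4 3 1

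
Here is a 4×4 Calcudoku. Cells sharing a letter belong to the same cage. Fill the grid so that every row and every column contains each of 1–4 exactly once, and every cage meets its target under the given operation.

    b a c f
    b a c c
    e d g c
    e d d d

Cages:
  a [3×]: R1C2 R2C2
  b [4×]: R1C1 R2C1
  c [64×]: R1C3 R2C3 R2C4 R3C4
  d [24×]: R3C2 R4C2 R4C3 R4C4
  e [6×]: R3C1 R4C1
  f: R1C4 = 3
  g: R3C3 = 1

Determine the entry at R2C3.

Cage f is a single given cell, so R1C4 = 3.
Cage g is a single given cell, so R3C3 = 1.
Row 1 now contains 3, which forces R1C2 = 1.
The two cells of cage a must have product 3, so R2C2 = 3.
1 is placed in row 1, so R1C1 = 4.
Row 1 already has 4, so R1C3 = 2.
Cage b needs two cells with product 4; hence R2C1 = 1.
Column 3 already has 2, leaving R2C3 = 4.
Row 2 already has 4, which forces R2C4 = 2.
Column 4 now contains 2, which forces R3C4 = 4.
The 4 cells of cage d must have product 24, so R4C3 = 3.
The 4 cells of cage d must have product 24, leaving R4C4 = 1.
The two cells of cage e must have product 6; hence R3C1 = 3.
4 is placed in row 3; hence R3C2 = 2.
3 is placed in row 4, leaving R4C1 = 2.
Cage d has product 24, so R4C2 = 4.
Completed grid: 4 1 2 3 / 1 3 4 2 / 3 2 1 4 / 2 4 3 1.

4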